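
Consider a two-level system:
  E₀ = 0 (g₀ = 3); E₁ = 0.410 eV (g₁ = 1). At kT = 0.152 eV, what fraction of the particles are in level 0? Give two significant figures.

0.98

Eᵢ/kT = 0, 2.697.
Z = Σ gᵢe^(−Eᵢ/kT) = 3·e^(−0) + 1·e^(−2.697) = 3.000 + 0.06741 = 3.067.
P₀ = g₀ e^(−E₀/kT) / Z = 3.000/3.067 = 0.98.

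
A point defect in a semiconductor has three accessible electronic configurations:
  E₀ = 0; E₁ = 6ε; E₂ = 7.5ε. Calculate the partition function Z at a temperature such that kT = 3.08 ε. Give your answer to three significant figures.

Z = 1.23

Eᵢ/kT = 0, 1.9481, 2.4351.
Z = Σ e^(−Eᵢ/kT) = e^(−0) + e^(−1.9481) + e^(−2.4351) = 1.0000 + 0.14254 + 0.087589 = 1.2301.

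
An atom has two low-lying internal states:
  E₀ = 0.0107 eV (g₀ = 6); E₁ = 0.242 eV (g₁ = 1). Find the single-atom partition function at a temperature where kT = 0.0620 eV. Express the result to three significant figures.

Eᵢ/kT = 0.17258, 3.9032.
Z = Σ gᵢe^(−Eᵢ/kT) = 6·e^(−0.17258) + 1·e^(−3.9032) = 5.0489 + 0.020177 = 5.0691.

Z = 5.07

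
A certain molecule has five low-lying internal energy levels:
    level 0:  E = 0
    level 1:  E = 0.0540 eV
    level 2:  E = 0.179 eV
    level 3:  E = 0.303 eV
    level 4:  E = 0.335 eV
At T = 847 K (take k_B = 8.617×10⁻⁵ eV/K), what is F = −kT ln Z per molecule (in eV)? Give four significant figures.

k_BT = 8.617×10⁻⁵ × 847 K = 0.0729860 eV.
Eᵢ/kT = 0, 0.739868, 2.45253, 4.15148, 4.58992.
Z = Σ e^(−Eᵢ/kT) = e^(−0) + e^(−0.739868) + e^(−2.45253) + e^(−4.15148) + e^(−4.58992) = 1.00000 + 0.477177 + 0.0860755 + 0.0157411 + 0.0101537 = 1.58915.
F = −kT ln Z = −0.0729860 × ln(1.58915) = −0.0729860 × 0.463199 = -0.03381 eV.

-0.03381 eV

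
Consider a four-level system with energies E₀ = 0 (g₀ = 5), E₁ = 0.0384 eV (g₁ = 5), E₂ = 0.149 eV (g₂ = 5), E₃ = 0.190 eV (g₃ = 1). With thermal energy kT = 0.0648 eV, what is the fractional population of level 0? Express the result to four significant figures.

Eᵢ/kT = 0, 0.592593, 2.29938, 2.93210.
Z = Σ gᵢe^(−Eᵢ/kT) = 5·e^(−0) + 5·e^(−0.592593) + 5·e^(−2.29938) + 1·e^(−2.93210) = 5.00000 + 2.76446 + 0.501605 + 0.0532850 = 8.31935.
P₀ = g₀ e^(−E₀/kT) / Z = 5.00000/8.31935 = 0.6010.

0.6010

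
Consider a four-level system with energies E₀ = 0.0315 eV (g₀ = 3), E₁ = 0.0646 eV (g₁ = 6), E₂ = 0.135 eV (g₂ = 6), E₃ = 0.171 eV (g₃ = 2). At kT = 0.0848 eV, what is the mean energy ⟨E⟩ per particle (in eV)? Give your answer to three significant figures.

Eᵢ/kT = 0.37146, 0.76179, 1.5920, 2.0165.
Z = Σ gᵢe^(−Eᵢ/kT) = 3·e^(−0.37146) + 6·e^(−0.76179) + 6·e^(−1.5920) + 2·e^(−2.0165) = 2.0692 + 2.8010 + 1.2211 + 0.26624 = 6.3575.
⟨E⟩ = Σ Eᵢ gᵢe^(−Eᵢ/kT) / Z = (0.0315·2.0692 + 0.0646·2.8010 + 0.135·1.2211 + 0.171·0.26624) / 6.3575 = 0.0718 eV.

0.0718 eV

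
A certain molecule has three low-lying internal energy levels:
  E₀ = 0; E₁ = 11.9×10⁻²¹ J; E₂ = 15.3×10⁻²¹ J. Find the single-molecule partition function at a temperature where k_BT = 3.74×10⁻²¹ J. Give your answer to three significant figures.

Z = 1.06

Eᵢ/kT = 0, 3.1818, 4.0909.
Z = Σ e^(−Eᵢ/kT) = e^(−0) + e^(−3.1818) + e^(−4.0909) = 1.0000 + 0.041511 + 0.016724 = 1.0582.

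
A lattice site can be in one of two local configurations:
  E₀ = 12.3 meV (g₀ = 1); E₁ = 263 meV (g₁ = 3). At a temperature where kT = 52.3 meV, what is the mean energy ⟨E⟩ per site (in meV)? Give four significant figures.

18.38 meV

Eᵢ/kT = 0.235182, 5.02868.
Z = Σ gᵢe^(−Eᵢ/kT) = 1·e^(−0.235182) + 3·e^(−5.02868) = 0.790427 + 0.0196423 = 0.810069.
⟨E⟩ = Σ Eᵢ gᵢe^(−Eᵢ/kT) / Z = (12.3·0.790427 + 263·0.0196423) / 0.810069 = 18.38 meV.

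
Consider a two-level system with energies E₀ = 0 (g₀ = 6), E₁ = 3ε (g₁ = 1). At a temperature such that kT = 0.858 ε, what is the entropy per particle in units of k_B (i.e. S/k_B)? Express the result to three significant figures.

Eᵢ/kT = 0, 3.4965.
Z = Σ gᵢe^(−Eᵢ/kT) = 6·e^(−0) + 1·e^(−3.4965) = 6.0000 + 0.030303 = 6.0303.
⟨E⟩ = Σ EᵢPᵢ = 0.015075 ε.
S/k_B = ln Z + ⟨E⟩/kT = ln(6.0303) + 0.015075/0.858 = 1.7968 + 0.017570 = 1.81.

1.81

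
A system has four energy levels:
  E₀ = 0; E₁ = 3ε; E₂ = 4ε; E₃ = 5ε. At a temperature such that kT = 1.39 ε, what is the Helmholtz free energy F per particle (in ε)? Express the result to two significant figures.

-0.25 ε

Eᵢ/kT = 0, 2.158, 2.878, 3.597.
Z = Σ e^(−Eᵢ/kT) = e^(−0) + e^(−2.158) + e^(−2.878) + e^(−3.597) = 1.000 + 0.1156 + 0.05625 + 0.02741 = 1.199.
F = −kT ln Z = −1.39 × ln(1.199) = −1.39 × 0.1815 = -0.25 ε.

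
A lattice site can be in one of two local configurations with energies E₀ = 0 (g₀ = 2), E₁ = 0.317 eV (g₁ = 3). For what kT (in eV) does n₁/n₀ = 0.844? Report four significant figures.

0.5512 eV

n₁/n₀ = (g₁/g₀) exp[−(E₁−E₀)/kT] = 0.844.
⇒ (E₁−E₀)/kT = ln((3/2)/0.844) = ln(1.77725) = 0.575067.
kT = 0.317 eV / 0.575067 = 0.5512 eV.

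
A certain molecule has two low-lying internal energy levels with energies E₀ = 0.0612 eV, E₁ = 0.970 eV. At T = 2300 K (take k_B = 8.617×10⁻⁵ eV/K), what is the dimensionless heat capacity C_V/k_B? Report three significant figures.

0.210

k_BT = 8.617×10⁻⁵ × 2300 K = 0.19819 eV.
Eᵢ/kT = 0.30879, 4.8943.
Z = Σ e^(−Eᵢ/kT) = e^(−0.30879) + e^(−4.8943) = 0.73433 + 0.0074891 = 0.74182.
⟨E⟩ = 0.070375 eV, ⟨E²⟩ = 0.013207 eV².
C_V/k_B = (⟨E²⟩ − ⟨E⟩²)/(kT)² = (0.013207 − 0.0049526)/0.039279 = 0.210.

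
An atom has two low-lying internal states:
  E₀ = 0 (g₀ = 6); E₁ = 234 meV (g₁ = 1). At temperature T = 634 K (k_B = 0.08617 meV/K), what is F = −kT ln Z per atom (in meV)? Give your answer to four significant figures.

k_BT = 0.08617 × 634 K = 54.6318 meV.
Eᵢ/kT = 0, 4.28322.
Z = Σ gᵢe^(−Eᵢ/kT) = 6·e^(−0) + 1·e^(−4.28322) = 6.00000 + 0.0137982 = 6.01380.
F = −kT ln Z = −54.6318 × ln(6.01380) = −54.6318 × 1.79406 = -98.01 meV.

-98.01 meV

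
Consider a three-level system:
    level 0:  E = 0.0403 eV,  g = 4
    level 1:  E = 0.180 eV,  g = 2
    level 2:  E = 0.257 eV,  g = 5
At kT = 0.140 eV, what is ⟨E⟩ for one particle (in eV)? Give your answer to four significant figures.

Eᵢ/kT = 0.287857, 1.28571, 1.83571.
Z = Σ gᵢe^(−Eᵢ/kT) = 4·e^(−0.287857) + 2·e^(−1.28571) + 5·e^(−1.83571) = 2.99948 + 0.552908 + 0.797501 = 4.34989.
⟨E⟩ = Σ Eᵢ gᵢe^(−Eᵢ/kT) / Z = (0.0403·2.99948 + 0.180·0.552908 + 0.257·0.797501) / 4.34989 = 0.09779 eV.

0.09779 eV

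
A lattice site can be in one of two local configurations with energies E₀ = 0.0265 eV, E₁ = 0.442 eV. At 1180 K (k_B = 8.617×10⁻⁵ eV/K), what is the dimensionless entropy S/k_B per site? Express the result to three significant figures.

0.0842

k_BT = 8.617×10⁻⁵ × 1180 K = 0.10168 eV.
Eᵢ/kT = 0.26062, 4.3470.
Z = Σ e^(−Eᵢ/kT) = e^(−0.26062) + e^(−4.3470) = 0.77057 + 0.012946 = 0.78352.
⟨E⟩ = Σ EᵢPᵢ = 0.033365 eV.
S/k_B = ln Z + ⟨E⟩/kT = ln(0.78352) + 0.033365/0.10168 = -0.24396 + 0.32814 = 0.0842.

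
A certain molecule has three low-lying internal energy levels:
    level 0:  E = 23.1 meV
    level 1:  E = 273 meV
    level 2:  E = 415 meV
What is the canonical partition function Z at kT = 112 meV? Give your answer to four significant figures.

Eᵢ/kT = 0.206250, 2.43750, 3.70536.
Z = Σ e^(−Eᵢ/kT) = e^(−0.206250) + e^(−2.43750) + e^(−3.70536) = 0.813630 + 0.0873790 + 0.0245914 = 0.925600.

Z = 0.9256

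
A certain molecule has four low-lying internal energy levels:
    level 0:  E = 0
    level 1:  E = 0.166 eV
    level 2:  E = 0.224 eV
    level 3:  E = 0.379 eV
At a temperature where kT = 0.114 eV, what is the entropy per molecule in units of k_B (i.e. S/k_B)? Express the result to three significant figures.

Eᵢ/kT = 0, 1.4561, 1.9649, 3.3246.
Z = Σ e^(−Eᵢ/kT) = e^(−0) + e^(−1.4561) + e^(−1.9649) + e^(−3.3246) = 1.0000 + 0.23314 + 0.14017 + 0.035987 = 1.4093.
⟨E⟩ = Σ EᵢPᵢ = 0.059418 eV.
S/k_B = ln Z + ⟨E⟩/kT = ln(1.4093) + 0.059418/0.114 = 0.34309 + 0.52121 = 0.864.

0.864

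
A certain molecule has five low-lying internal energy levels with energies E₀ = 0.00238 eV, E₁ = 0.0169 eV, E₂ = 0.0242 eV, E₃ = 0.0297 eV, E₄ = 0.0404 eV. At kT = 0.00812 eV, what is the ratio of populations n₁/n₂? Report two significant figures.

2.5

n₁/n₂ = exp[−(E₁−E₂)/kT] = exp(−(-0.0073 eV)/(0.00812 eV)) = exp(0.8990) = 2.5.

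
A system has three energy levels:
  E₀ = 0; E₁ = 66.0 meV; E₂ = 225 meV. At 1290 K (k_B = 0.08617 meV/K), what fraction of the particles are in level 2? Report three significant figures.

k_BT = 0.08617 × 1290 K = 111.16 meV.
Eᵢ/kT = 0, 0.59374, 2.0241.
Z = Σ e^(−Eᵢ/kT) = e^(−0) + e^(−0.59374) + e^(−2.0241) = 1.0000 + 0.55226 + 0.13211 = 1.6844.
P₂ = e^(−E₂/kT) / Z = 0.13211/1.6844 = 0.0784.

0.0784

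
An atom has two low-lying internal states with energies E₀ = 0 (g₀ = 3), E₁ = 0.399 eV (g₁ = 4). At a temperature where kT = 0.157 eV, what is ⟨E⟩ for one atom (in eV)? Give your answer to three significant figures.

Eᵢ/kT = 0, 2.5414.
Z = Σ gᵢe^(−Eᵢ/kT) = 3·e^(−0) + 4·e^(−2.5414) = 3.0000 + 0.31502 = 3.3150.
⟨E⟩ = Σ Eᵢ gᵢe^(−Eᵢ/kT) / Z = (0·3.0000 + 0.399·0.31502) / 3.3150 = 0.0379 eV.

0.0379 eV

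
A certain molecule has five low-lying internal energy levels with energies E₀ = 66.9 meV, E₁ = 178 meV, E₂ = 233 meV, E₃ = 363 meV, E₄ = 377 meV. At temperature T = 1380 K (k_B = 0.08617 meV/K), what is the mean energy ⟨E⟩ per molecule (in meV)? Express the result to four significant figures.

k_BT = 0.08617 × 1380 K = 118.915 meV.
Eᵢ/kT = 0.562587, 1.49687, 1.95938, 3.05260, 3.17033.
Z = Σ e^(−Eᵢ/kT) = e^(−0.562587) + e^(−1.49687) + e^(−1.95938) + e^(−3.05260) + e^(−3.17033) = 0.569733 + 0.223830 + 0.140946 + 0.0472360 + 0.0419897 = 1.02373.
⟨E⟩ = Σ Eᵢ e^(−Eᵢ/kT) / Z = (66.9·0.569733 + 178·0.223830 + 233·0.140946 + 363·0.0472360 + 377·0.0419897) / 1.02373 = 140.4 meV.

140.4 meV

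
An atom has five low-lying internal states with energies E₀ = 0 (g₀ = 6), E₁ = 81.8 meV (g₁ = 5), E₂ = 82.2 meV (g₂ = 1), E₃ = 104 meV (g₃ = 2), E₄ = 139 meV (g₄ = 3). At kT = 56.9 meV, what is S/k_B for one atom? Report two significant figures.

Eᵢ/kT = 0, 1.438, 1.445, 1.828, 2.443.
Z = Σ gᵢe^(−Eᵢ/kT) = 6·e^(−0) + 5·e^(−1.438) + 1·e^(−1.445) + 2·e^(−1.828) + 3·e^(−2.443) = 6.000 + 1.187 + 0.2357 + 0.3215 + 0.2607 = 8.005.
⟨E⟩ = Σ EᵢPᵢ = 23.25 meV.
S/k_B = ln Z + ⟨E⟩/kT = ln(8.005) + 23.25/56.9 = 2.080 + 0.4086 = 2.5.

2.5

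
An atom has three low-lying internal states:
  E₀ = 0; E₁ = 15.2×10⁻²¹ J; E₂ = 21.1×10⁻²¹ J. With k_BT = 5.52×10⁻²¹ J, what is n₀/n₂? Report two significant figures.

46

n₀/n₂ = exp[−(E₀−E₂)/kT] = exp(−(-21.1 ×10⁻²¹ J)/(5.52 ×10⁻²¹ J)) = exp(3.822) = 46.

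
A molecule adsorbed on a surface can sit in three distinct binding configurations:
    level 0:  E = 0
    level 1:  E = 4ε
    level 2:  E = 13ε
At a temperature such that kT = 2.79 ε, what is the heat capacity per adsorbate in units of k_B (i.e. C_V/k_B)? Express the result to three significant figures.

0.462

Eᵢ/kT = 0, 1.4337, 4.6595.
Z = Σ e^(−Eᵢ/kT) = e^(−0) + e^(−1.4337) + e^(−4.6595) = 1.0000 + 0.23843 + 0.0094712 = 1.2479.
⟨E⟩ = 0.86293 ε, ⟨E²⟩ = 4.3397 ε².
C_V/k_B = (⟨E²⟩ − ⟨E⟩²)/(kT)² = (4.3397 − 0.74465)/7.7841 = 0.462.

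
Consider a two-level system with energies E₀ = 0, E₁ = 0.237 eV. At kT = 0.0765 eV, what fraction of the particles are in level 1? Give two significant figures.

0.043

Eᵢ/kT = 0, 3.098.
Z = Σ e^(−Eᵢ/kT) = e^(−0) + e^(−3.098) = 1.000 + 0.04514 = 1.045.
P₁ = e^(−E₁/kT) / Z = 0.04514/1.045 = 0.043.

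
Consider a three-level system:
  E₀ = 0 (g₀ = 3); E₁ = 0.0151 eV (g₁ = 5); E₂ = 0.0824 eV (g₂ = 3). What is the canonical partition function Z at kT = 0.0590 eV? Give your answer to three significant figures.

Eᵢ/kT = 0, 0.25593, 1.3966.
Z = Σ gᵢe^(−Eᵢ/kT) = 3·e^(−0) + 5·e^(−0.25593) + 3·e^(−1.3966) = 3.0000 + 3.8710 + 0.74231 = 7.6133.

Z = 7.61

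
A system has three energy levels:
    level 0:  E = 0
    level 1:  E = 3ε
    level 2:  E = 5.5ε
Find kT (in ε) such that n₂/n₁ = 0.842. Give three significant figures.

n₂/n₁ = exp[−(E₂−E₁)/kT] = 0.842.
⇒ (E₂−E₁)/kT = ln(1/0.842) = ln(1.1876) = 0.17193.
kT = 2.5ε / 0.17193 = 14.5 ε.

14.5 ε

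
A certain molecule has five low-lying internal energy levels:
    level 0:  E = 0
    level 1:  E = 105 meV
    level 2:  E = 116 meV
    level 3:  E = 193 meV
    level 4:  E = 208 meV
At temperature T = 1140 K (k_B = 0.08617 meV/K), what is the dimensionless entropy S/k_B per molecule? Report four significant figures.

k_BT = 0.08617 × 1140 K = 98.2338 meV.
Eᵢ/kT = 0, 1.06888, 1.18086, 1.96470, 2.11740.
Z = Σ e^(−Eᵢ/kT) = e^(−0) + e^(−1.06888) + e^(−1.18086) + e^(−1.96470) + e^(−2.11740) = 1.00000 + 0.343393 + 0.307015 + 0.140198 + 0.120344 = 1.91095.
⟨E⟩ = Σ EᵢPᵢ = 64.7635 meV.
S/k_B = ln Z + ⟨E⟩/kT = ln(1.91095) + 64.7635/98.2338 = 0.647601 + 0.659279 = 1.307.

1.307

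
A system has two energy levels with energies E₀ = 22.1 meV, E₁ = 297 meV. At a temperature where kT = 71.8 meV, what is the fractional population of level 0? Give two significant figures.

0.98

Eᵢ/kT = 0.3078, 4.136.
Z = Σ e^(−Eᵢ/kT) = e^(−0.3078) + e^(−4.136) = 0.7351 + 0.01599 = 0.7511.
P₀ = e^(−E₀/kT) / Z = 0.7351/0.7511 = 0.98.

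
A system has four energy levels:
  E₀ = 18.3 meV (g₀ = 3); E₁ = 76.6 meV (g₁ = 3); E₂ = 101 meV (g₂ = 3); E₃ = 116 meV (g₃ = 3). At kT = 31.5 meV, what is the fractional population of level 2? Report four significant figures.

0.05682

Eᵢ/kT = 0.580952, 2.43175, 3.20635, 3.68254.
Z = Σ gᵢe^(−Eᵢ/kT) = 3·e^(−0.580952) + 3·e^(−2.43175) + 3·e^(−3.20635) + 3·e^(−3.68254) = 1.67810 + 0.263649 + 0.121513 + 0.0754770 = 2.13874.
P₂ = g₂ e^(−E₂/kT) / Z = 0.121513/2.13874 = 0.05682.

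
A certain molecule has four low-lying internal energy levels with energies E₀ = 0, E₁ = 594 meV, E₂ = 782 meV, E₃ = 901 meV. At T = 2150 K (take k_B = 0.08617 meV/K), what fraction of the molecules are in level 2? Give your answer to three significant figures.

0.0138

k_BT = 0.08617 × 2150 K = 185.27 meV.
Eᵢ/kT = 0, 3.2061, 4.2209, 4.8632.
Z = Σ e^(−Eᵢ/kT) = e^(−0) + e^(−3.2061) + e^(−4.2209) + e^(−4.8632) = 1.0000 + 0.040514 + 0.014685 + 0.0077257 = 1.0629.
P₂ = e^(−E₂/kT) / Z = 0.014685/1.0629 = 0.0138.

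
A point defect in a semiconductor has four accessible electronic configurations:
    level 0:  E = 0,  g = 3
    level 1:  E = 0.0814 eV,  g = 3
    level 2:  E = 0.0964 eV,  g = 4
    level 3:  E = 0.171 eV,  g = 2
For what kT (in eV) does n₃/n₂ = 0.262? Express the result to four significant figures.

n₃/n₂ = (g₃/g₂) exp[−(E₃−E₂)/kT] = 0.262.
⇒ (E₃−E₂)/kT = ln((2/4)/0.262) = ln(1.90840) = 0.646265.
kT = 0.0746 eV / 0.646265 = 0.1154 eV.

0.1154 eV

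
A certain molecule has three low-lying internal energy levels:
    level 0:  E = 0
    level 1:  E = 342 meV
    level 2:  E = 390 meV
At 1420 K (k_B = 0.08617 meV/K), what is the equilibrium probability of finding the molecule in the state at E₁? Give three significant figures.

k_BT = 0.08617 × 1420 K = 122.36 meV.
Eᵢ/kT = 0, 2.7950, 3.1873.
Z = Σ e^(−Eᵢ/kT) = e^(−0) + e^(−2.7950) + e^(−3.1873) = 1.0000 + 0.061115 + 0.041283 = 1.1024.
P₁ = e^(−E₁/kT) / Z = 0.061115/1.1024 = 0.0554.

0.0554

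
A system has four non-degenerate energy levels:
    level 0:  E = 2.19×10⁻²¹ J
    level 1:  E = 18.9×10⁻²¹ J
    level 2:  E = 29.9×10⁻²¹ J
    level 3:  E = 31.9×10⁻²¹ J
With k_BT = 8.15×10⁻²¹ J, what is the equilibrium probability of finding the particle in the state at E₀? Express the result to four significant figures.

Eᵢ/kT = 0.268712, 2.31902, 3.66871, 3.91411.
Z = Σ e^(−Eᵢ/kT) = e^(−0.268712) + e^(−2.31902) + e^(−3.66871) + e^(−3.91411) = 0.764363 + 0.0983699 + 0.0255094 + 0.0199583 = 0.908201.
P₀ = e^(−E₀/kT) / Z = 0.764363/0.908201 = 0.8416.

0.8416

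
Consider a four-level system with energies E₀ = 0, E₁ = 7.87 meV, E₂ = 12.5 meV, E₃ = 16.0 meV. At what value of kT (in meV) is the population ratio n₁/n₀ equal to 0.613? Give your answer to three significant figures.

16.1 meV

n₁/n₀ = exp[−(E₁−E₀)/kT] = 0.613.
⇒ (E₁−E₀)/kT = ln(1/0.613) = ln(1.6313) = 0.48938.
kT = 7.87 meV / 0.48938 = 16.1 meV.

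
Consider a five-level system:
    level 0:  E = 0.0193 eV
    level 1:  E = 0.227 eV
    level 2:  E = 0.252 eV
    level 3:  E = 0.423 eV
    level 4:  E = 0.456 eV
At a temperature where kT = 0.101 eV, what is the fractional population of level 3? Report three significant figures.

Eᵢ/kT = 0.19109, 2.2475, 2.4950, 4.1881, 4.5149.
Z = Σ e^(−Eᵢ/kT) = e^(−0.19109) + e^(−2.2475) + e^(−2.4950) + e^(−4.1881) + e^(−4.5149) = 0.82606 + 0.10566 + 0.082496 + 0.015175 + 0.010945 = 1.0403.
P₃ = e^(−E₃/kT) / Z = 0.015175/1.0403 = 0.0146.

0.0146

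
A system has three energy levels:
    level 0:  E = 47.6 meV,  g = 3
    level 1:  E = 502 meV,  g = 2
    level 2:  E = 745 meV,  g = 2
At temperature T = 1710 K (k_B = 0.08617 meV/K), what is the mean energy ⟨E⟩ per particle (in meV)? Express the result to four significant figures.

k_BT = 0.08617 × 1710 K = 147.351 meV.
Eᵢ/kT = 0.323038, 3.40683, 5.05595.
Z = Σ gᵢe^(−Eᵢ/kT) = 3·e^(−0.323038) + 2·e^(−3.40683) + 2·e^(−5.05595) = 2.17184 + 0.0662922 + 0.0127426 = 2.25087.
⟨E⟩ = Σ Eᵢ gᵢe^(−Eᵢ/kT) / Z = (47.6·2.17184 + 502·0.0662922 + 745·0.0127426) / 2.25087 = 64.93 meV.

64.93 meV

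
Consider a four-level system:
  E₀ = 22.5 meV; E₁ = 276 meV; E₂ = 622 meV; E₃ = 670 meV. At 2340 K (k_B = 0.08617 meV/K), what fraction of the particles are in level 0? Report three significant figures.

k_BT = 0.08617 × 2340 K = 201.64 meV.
Eᵢ/kT = 0.11159, 1.3688, 3.0847, 3.3228.
Z = Σ e^(−Eᵢ/kT) = e^(−0.11159) + e^(−1.3688) + e^(−3.0847) + e^(−3.3228) = 0.89441 + 0.25441 + 0.045744 + 0.036052 = 1.2306.
P₀ = e^(−E₀/kT) / Z = 0.89441/1.2306 = 0.727.

0.727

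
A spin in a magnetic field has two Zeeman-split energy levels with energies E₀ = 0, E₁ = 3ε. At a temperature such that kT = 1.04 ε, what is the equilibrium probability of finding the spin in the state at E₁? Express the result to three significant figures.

0.0529

Eᵢ/kT = 0, 2.8846.
Z = Σ e^(−Eᵢ/kT) = e^(−0) + e^(−2.8846) = 1.0000 + 0.055877 = 1.0559.
P₁ = e^(−E₁/kT) / Z = 0.055877/1.0559 = 0.0529.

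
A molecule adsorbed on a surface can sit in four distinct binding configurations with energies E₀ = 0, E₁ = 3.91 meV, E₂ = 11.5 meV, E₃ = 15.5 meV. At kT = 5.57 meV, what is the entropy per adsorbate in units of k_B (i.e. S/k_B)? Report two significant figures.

Eᵢ/kT = 0, 0.7020, 2.065, 2.783.
Z = Σ e^(−Eᵢ/kT) = e^(−0) + e^(−0.7020) + e^(−2.065) + e^(−2.783) = 1.000 + 0.4956 + 0.1268 + 0.06185 = 1.684.
⟨E⟩ = Σ EᵢPᵢ = 2.586 meV.
S/k_B = ln Z + ⟨E⟩/kT = ln(1.684) + 2.586/5.57 = 0.5212 + 0.4643 = 0.99.

0.99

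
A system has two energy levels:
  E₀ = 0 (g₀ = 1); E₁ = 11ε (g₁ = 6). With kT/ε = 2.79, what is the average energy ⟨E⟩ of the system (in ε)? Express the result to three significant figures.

Eᵢ/kT = 0, 3.9427.
Z = Σ gᵢe^(−Eᵢ/kT) = 1·e^(−0) + 6·e^(−3.9427) = 1.0000 + 0.11637 = 1.1164.
⟨E⟩ = Σ Eᵢ gᵢe^(−Eᵢ/kT) / Z = (0·1.0000 + 11·0.11637) / 1.1164 = 1.15 ε.

1.15 ε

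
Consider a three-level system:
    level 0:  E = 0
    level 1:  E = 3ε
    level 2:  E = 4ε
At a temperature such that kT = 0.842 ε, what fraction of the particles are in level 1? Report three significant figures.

0.0273

Eᵢ/kT = 0, 3.5629, 4.7506.
Z = Σ e^(−Eᵢ/kT) = e^(−0) + e^(−3.5629) + e^(−4.7506) = 1.0000 + 0.028356 + 0.0086465 = 1.0370.
P₁ = e^(−E₁/kT) / Z = 0.028356/1.0370 = 0.0273.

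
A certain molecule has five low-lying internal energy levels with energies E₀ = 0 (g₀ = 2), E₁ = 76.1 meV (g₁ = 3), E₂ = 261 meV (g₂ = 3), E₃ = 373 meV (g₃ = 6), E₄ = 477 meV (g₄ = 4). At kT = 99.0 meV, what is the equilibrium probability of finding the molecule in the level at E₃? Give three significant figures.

0.0367

Eᵢ/kT = 0, 0.76869, 2.6364, 3.7677, 4.8182.
Z = Σ gᵢe^(−Eᵢ/kT) = 2·e^(−0) + 3·e^(−0.76869) + 3·e^(−2.6364) + 6·e^(−3.7677) + 4·e^(−4.8182) = 2.0000 + 1.3909 + 0.21486 + 0.13863 + 0.032325 = 3.7767.
P₃ = g₃ e^(−E₃/kT) / Z = 0.13863/3.7767 = 0.0367.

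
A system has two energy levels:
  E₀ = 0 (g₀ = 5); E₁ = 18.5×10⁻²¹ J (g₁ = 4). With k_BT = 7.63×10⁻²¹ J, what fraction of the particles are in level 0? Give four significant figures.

Eᵢ/kT = 0, 2.42464.
Z = Σ gᵢe^(−Eᵢ/kT) = 5·e^(−0) + 4·e^(−2.42464) = 5.00000 + 0.354040 = 5.35404.
P₀ = g₀ e^(−E₀/kT) / Z = 5.00000/5.35404 = 0.9339.

0.9339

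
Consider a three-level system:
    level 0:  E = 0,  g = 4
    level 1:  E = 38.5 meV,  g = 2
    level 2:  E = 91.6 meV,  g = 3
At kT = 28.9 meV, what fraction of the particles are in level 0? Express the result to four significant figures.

0.8595

Eᵢ/kT = 0, 1.33218, 3.16955.
Z = Σ gᵢe^(−Eᵢ/kT) = 4·e^(−0) + 2·e^(−1.33218) + 3·e^(−3.16955) = 4.00000 + 0.527803 + 0.126068 = 4.65387.
P₀ = g₀ e^(−E₀/kT) / Z = 4.00000/4.65387 = 0.8595.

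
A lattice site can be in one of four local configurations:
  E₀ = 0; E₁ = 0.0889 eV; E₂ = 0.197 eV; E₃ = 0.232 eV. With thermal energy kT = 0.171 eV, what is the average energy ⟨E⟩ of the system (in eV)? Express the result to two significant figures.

Eᵢ/kT = 0, 0.5199, 1.152, 1.357.
Z = Σ e^(−Eᵢ/kT) = e^(−0) + e^(−0.5199) + e^(−1.152) + e^(−1.357) = 1.000 + 0.5946 + 0.3160 + 0.2574 = 2.168.
⟨E⟩ = Σ Eᵢ e^(−Eᵢ/kT) / Z = (0·1.000 + 0.0889·0.5946 + 0.197·0.3160 + 0.232·0.2574) / 2.168 = 0.081 eV.

0.081 eV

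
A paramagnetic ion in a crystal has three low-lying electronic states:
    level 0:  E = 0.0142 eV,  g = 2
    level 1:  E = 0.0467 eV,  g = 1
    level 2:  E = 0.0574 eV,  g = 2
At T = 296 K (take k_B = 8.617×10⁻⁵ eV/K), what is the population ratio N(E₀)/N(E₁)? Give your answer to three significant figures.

7.15

k_BT = 8.617×10⁻⁵ × 296 K = 0.025506 eV.
n₀/n₁ = (g₀/g₁) exp[−(E₀−E₁)/kT] = (2/1) × exp(−(-0.0325 eV)/(0.025506 eV)) = (2/1) × exp(1.2742) = 7.15.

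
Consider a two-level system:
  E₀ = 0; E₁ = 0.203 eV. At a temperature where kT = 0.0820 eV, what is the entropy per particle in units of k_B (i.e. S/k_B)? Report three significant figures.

Eᵢ/kT = 0, 2.4756.
Z = Σ e^(−Eᵢ/kT) = e^(−0) + e^(−2.4756) = 1.0000 + 0.084113 = 1.0841.
⟨E⟩ = Σ EᵢPᵢ = 0.015750 eV.
S/k_B = ln Z + ⟨E⟩/kT = ln(1.0841) + 0.015750/0.0820 = 0.080750 + 0.19207 = 0.273.

0.273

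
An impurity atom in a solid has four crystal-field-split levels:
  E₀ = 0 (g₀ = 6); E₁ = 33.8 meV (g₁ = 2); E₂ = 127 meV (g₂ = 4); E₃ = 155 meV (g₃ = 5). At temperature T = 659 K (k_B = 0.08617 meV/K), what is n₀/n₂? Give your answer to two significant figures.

k_BT = 0.08617 × 659 K = 56.79 meV.
n₀/n₂ = (g₀/g₂) exp[−(E₀−E₂)/kT] = (6/4) × exp(−(-127 meV)/(56.79 meV)) = (6/4) × exp(2.236) = 14.

14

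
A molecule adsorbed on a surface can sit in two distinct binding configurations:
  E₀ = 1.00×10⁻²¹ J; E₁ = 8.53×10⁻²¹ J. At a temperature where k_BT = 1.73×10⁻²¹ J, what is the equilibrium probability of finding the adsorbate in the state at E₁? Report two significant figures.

Eᵢ/kT = 0.5780, 4.931.
Z = Σ e^(−Eᵢ/kT) = e^(−0.5780) + e^(−4.931) = 0.5610 + 0.007219 = 0.5682.
P₁ = e^(−E₁/kT) / Z = 0.007219/0.5682 = 0.013.

0.013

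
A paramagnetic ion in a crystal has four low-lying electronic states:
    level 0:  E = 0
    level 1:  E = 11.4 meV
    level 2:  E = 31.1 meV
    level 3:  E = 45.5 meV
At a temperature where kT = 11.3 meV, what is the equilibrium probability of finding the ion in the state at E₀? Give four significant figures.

0.6914

Eᵢ/kT = 0, 1.00885, 2.75221, 4.02655.
Z = Σ e^(−Eᵢ/kT) = e^(−0) + e^(−1.00885) + e^(−2.75221) + e^(−4.02655) = 1.00000 + 0.364638 + 0.0637867 + 0.0178358 = 1.44626.
P₀ = e^(−E₀/kT) / Z = 1.00000/1.44626 = 0.6914.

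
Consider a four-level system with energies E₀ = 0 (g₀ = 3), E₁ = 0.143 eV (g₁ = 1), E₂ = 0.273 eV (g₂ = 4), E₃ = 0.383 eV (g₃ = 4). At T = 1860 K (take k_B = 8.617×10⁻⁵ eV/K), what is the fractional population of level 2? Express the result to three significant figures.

0.162

k_BT = 8.617×10⁻⁵ × 1860 K = 0.16028 eV.
Eᵢ/kT = 0, 0.89219, 1.7033, 2.3896.
Z = Σ gᵢe^(−Eᵢ/kT) = 3·e^(−0) + 1·e^(−0.89219) + 4·e^(−1.7033) + 4·e^(−2.3896) = 3.0000 + 0.40976 + 0.72833 + 0.36667 = 4.5048.
P₂ = g₂ e^(−E₂/kT) / Z = 0.72833/4.5048 = 0.162.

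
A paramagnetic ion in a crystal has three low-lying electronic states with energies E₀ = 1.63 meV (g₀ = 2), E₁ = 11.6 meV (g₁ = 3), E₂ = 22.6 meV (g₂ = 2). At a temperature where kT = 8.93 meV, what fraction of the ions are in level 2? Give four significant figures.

Eᵢ/kT = 0.182531, 1.29899, 2.53080.
Z = Σ gᵢe^(−Eᵢ/kT) = 2·e^(−0.182531) + 3·e^(−1.29899) + 2·e^(−2.53080) = 1.66632 + 0.818422 + 0.159191 = 2.64393.
P₂ = g₂ e^(−E₂/kT) / Z = 0.159191/2.64393 = 0.06021.

0.06021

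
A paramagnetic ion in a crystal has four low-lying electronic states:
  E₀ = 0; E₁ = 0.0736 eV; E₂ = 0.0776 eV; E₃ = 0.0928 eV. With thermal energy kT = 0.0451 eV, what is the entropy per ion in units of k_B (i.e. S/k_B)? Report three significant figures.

Eᵢ/kT = 0, 1.6319, 1.7206, 2.0576.
Z = Σ e^(−Eᵢ/kT) = e^(−0) + e^(−1.6319) + e^(−1.7206) + e^(−2.0576) = 1.0000 + 0.19556 + 0.17896 + 0.12776 = 1.5023.
⟨E⟩ = Σ EᵢPᵢ = 0.026717 eV.
S/k_B = ln Z + ⟨E⟩/kT = ln(1.5023) + 0.026717/0.0451 = 0.40700 + 0.59239 = 0.999.

0.999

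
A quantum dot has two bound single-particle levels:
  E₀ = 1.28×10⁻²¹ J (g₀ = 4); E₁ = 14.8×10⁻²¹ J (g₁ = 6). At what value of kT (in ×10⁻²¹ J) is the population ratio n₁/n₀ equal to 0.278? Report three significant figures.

n₁/n₀ = (g₁/g₀) exp[−(E₁−E₀)/kT] = 0.278.
⇒ (E₁−E₀)/kT = ln((6/4)/0.278) = ln(5.3957) = 1.6856.
kT = 13.52 ×10⁻²¹ J / 1.6856 = 8.02 ×10⁻²¹ J.

8.02 ×10⁻²¹ J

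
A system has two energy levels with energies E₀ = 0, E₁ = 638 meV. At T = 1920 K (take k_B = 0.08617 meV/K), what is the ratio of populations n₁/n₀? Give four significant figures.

k_BT = 0.08617 × 1920 K = 165.446 meV.
n₁/n₀ = exp[−(E₁−E₀)/kT] = exp(−(638 meV)/(165.446 meV)) = exp(-3.85624) = 0.02115.

0.02115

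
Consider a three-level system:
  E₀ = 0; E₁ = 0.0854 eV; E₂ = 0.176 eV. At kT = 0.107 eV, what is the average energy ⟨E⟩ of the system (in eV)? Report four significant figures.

Eᵢ/kT = 0, 0.798131, 1.64486.
Z = Σ e^(−Eᵢ/kT) = e^(−0) + e^(−0.798131) + e^(−1.64486) = 1.00000 + 0.450170 + 0.193040 = 1.64321.
⟨E⟩ = Σ Eᵢ e^(−Eᵢ/kT) / Z = (0·1.00000 + 0.0854·0.450170 + 0.176·0.193040) / 1.64321 = 0.04407 eV.

0.04407 eV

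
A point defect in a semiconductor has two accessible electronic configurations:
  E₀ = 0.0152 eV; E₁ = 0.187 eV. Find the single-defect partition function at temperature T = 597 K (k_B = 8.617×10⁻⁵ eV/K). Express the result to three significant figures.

Z = 0.771

k_BT = 8.617×10⁻⁵ × 597 K = 0.051443 eV.
Eᵢ/kT = 0.29547, 3.6351.
Z = Σ e^(−Eᵢ/kT) = e^(−0.29547) + e^(−3.6351) = 0.74418 + 0.026381 = 0.77056.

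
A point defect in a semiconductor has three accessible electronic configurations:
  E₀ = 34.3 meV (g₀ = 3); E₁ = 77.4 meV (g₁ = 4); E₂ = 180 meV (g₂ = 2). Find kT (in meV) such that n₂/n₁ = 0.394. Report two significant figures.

n₂/n₁ = (g₂/g₁) exp[−(E₂−E₁)/kT] = 0.394.
⇒ (E₂−E₁)/kT = ln((2/4)/0.394) = ln(1.269) = 0.2382.
kT = 102.6 meV / 0.2382 = 430 meV.

430 meV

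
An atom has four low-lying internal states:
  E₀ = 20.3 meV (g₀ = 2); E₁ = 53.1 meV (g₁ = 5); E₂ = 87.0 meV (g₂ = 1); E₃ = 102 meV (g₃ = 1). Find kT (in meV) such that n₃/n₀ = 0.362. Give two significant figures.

250 meV

n₃/n₀ = (g₃/g₀) exp[−(E₃−E₀)/kT] = 0.362.
⇒ (E₃−E₀)/kT = ln((1/2)/0.362) = ln(1.381) = 0.3228.
kT = 81.7 meV / 0.3228 = 250 meV.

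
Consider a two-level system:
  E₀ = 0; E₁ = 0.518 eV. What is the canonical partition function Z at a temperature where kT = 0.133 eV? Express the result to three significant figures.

Z = 1.02

Eᵢ/kT = 0, 3.8947.
Z = Σ e^(−Eᵢ/kT) = e^(−0) + e^(−3.8947) = 1.0000 + 0.020349 = 1.0203.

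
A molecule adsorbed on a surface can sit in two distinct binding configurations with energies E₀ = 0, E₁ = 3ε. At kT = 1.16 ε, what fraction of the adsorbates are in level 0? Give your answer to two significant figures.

Eᵢ/kT = 0, 2.586.
Z = Σ e^(−Eᵢ/kT) = e^(−0) + e^(−2.586) = 1.000 + 0.07532 = 1.075.
P₀ = e^(−E₀/kT) / Z = 1.000/1.075 = 0.93.

0.93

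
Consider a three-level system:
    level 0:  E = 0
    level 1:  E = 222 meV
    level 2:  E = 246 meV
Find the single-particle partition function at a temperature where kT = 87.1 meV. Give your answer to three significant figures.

Z = 1.14

Eᵢ/kT = 0, 2.5488, 2.8243.
Z = Σ e^(−Eᵢ/kT) = e^(−0) + e^(−2.5488) + e^(−2.8243) = 1.0000 + 0.078175 + 0.059350 = 1.1375.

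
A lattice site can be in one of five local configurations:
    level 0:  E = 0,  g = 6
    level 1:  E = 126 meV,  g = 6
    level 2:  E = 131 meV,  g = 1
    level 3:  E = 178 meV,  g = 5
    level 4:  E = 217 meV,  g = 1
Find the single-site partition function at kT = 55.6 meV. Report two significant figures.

Z = 6.9

Eᵢ/kT = 0, 2.266, 2.356, 3.201, 3.903.
Z = Σ gᵢe^(−Eᵢ/kT) = 6·e^(−0) + 6·e^(−2.266) + 1·e^(−2.356) + 5·e^(−3.201) + 1·e^(−3.903) = 6.000 + 0.6224 + 0.09480 + 0.2036 + 0.02018 = 6.941.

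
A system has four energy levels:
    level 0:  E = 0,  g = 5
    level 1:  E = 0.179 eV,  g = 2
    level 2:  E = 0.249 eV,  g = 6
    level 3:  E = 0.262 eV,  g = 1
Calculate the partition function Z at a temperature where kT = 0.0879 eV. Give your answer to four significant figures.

Z = 5.665

Eᵢ/kT = 0, 2.03641, 2.83276, 2.98066.
Z = Σ gᵢe^(−Eᵢ/kT) = 5·e^(−0) + 2·e^(−2.03641) + 6·e^(−2.83276) + 1·e^(−2.98066) = 5.00000 + 0.260993 + 0.353101 + 0.0507593 = 5.66485.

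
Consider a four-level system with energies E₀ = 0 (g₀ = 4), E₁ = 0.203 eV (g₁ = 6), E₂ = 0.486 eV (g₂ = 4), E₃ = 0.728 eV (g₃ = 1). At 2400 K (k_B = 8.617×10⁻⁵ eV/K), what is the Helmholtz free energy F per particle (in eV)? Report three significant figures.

k_BT = 8.617×10⁻⁵ × 2400 K = 0.20681 eV.
Eᵢ/kT = 0, 0.98158, 2.3500, 3.5201.
Z = Σ gᵢe^(−Eᵢ/kT) = 4·e^(−0) + 6·e^(−0.98158) + 4·e^(−2.3500) + 1·e^(−3.5201) = 4.0000 + 2.2483 + 0.38148 + 0.029596 = 6.6594.
F = −kT ln Z = −0.20681 × ln(6.6594) = −0.20681 × 1.8960 = -0.392 eV.

-0.392 eV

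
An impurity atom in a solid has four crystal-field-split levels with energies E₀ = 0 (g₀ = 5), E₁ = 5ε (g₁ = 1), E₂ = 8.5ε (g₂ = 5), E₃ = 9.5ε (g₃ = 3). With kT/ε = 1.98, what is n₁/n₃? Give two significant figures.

3.2

n₁/n₃ = (g₁/g₃) exp[−(E₁−E₃)/kT] = (1/3) × exp(−(-4.5ε)/(1.98ε)) = (1/3) × exp(2.273) = 3.2.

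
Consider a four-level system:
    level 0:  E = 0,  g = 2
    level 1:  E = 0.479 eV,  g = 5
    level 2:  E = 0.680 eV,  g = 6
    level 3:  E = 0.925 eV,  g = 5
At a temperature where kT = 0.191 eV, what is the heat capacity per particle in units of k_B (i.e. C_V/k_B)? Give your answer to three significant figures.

1.67

Eᵢ/kT = 0, 2.5079, 3.5602, 4.8429.
Z = Σ gᵢe^(−Eᵢ/kT) = 2·e^(−0) + 5·e^(−2.5079) + 6·e^(−3.5602) + 5·e^(−4.8429) = 2.0000 + 0.40720 + 0.17060 + 0.039421 = 2.6172.
⟨E⟩ = 0.13278 eV, ⟨E²⟩ = 0.078727 eV².
C_V/k_B = (⟨E²⟩ − ⟨E⟩²)/(kT)² = (0.078727 − 0.017631)/0.036481 = 1.67.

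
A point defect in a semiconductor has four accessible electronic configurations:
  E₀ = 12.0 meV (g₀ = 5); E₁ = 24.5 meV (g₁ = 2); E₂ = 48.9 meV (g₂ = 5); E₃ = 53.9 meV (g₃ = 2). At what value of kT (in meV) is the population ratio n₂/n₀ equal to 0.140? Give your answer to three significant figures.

n₂/n₀ = (g₂/g₀) exp[−(E₂−E₀)/kT] = 0.140.
⇒ (E₂−E₀)/kT = ln((5/5)/0.140) = ln(7.1429) = 1.9661.
kT = 36.9 meV / 1.9661 = 18.8 meV.

18.8 meV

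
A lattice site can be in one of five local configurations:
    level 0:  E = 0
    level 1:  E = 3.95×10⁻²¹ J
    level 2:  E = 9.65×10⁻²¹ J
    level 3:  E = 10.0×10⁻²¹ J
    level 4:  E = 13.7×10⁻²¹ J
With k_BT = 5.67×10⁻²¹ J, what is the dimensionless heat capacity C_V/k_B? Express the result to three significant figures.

Eᵢ/kT = 0, 0.69665, 1.7019, 1.7637, 2.4162.
Z = Σ e^(−Eᵢ/kT) = e^(−0) + e^(−0.69665) + e^(−1.7019) + e^(−1.7637) + e^(−2.4162) = 1.0000 + 0.49825 + 0.18234 + 0.17141 + 0.089260 = 1.9413.
⟨E⟩ = 3.4331, ⟨E²⟩ = 30.211.
C_V/k_B = (⟨E²⟩ − ⟨E⟩²)/(kT)² = (30.211 − 11.786)/32.149 = 0.573.

0.573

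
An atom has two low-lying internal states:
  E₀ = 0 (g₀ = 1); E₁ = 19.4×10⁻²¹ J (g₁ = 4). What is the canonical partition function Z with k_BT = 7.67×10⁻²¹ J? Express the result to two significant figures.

Z = 1.3

Eᵢ/kT = 0, 2.529.
Z = Σ gᵢe^(−Eᵢ/kT) = 1·e^(−0) + 4·e^(−2.529) = 1.000 + 0.3190 = 1.319.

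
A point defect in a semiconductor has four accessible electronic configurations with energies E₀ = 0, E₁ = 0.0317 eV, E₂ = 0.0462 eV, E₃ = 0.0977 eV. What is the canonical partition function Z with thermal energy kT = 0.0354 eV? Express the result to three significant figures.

Z = 1.74

Eᵢ/kT = 0, 0.89548, 1.3051, 2.7599.
Z = Σ e^(−Eᵢ/kT) = e^(−0) + e^(−0.89548) + e^(−1.3051) + e^(−2.7599) = 1.0000 + 0.40841 + 0.27115 + 0.063298 = 1.7429.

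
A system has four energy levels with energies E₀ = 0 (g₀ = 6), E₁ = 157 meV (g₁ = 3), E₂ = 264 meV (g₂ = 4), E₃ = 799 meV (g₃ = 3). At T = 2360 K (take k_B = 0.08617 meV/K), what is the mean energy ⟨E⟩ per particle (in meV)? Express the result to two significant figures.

k_BT = 0.08617 × 2360 K = 203.4 meV.
Eᵢ/kT = 0, 0.7719, 1.298, 3.928.
Z = Σ gᵢe^(−Eᵢ/kT) = 6·e^(−0) + 3·e^(−0.7719) + 4·e^(−1.298) + 3·e^(−3.928) = 6.000 + 1.386 + 1.092 + 0.05905 = 8.537.
⟨E⟩ = Σ Eᵢ gᵢe^(−Eᵢ/kT) / Z = (0·6.000 + 157·1.386 + 264·1.092 + 799·0.05905) / 8.537 = 65 meV.

65 meV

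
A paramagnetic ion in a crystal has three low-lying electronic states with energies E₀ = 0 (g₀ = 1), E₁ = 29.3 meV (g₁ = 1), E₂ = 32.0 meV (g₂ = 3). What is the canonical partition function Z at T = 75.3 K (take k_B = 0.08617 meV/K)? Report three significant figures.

k_BT = 0.08617 × 75.3 K = 6.4886 meV.
Eᵢ/kT = 0, 4.5156, 4.9317.
Z = Σ gᵢe^(−Eᵢ/kT) = 1·e^(−0) + 1·e^(−4.5156) + 3·e^(−4.9317) = 1.0000 + 0.010937 + 0.021643 = 1.0326.

Z = 1.03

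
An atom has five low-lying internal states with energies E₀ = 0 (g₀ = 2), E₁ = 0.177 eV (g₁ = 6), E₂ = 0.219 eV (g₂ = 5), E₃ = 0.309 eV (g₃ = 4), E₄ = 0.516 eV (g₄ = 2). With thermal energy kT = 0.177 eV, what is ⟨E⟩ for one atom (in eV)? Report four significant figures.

0.1516 eV

Eᵢ/kT = 0, 1.00000, 1.23729, 1.74576, 2.91525.
Z = Σ gᵢe^(−Eᵢ/kT) = 2·e^(−0) + 6·e^(−1.00000) + 5·e^(−1.23729) + 4·e^(−1.74576) + 2·e^(−2.91525) = 2.00000 + 2.20728 + 1.45085 + 0.698049 + 0.108381 = 6.46456.
⟨E⟩ = Σ Eᵢ gᵢe^(−Eᵢ/kT) / Z = (0·2.00000 + 0.177·2.20728 + 0.219·1.45085 + 0.309·0.698049 + 0.516·0.108381) / 6.46456 = 0.1516 eV.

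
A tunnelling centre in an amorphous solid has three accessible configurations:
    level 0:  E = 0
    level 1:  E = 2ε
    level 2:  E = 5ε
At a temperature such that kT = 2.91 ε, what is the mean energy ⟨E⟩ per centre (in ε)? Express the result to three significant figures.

Eᵢ/kT = 0, 0.68729, 1.7182.
Z = Σ e^(−Eᵢ/kT) = e^(−0) + e^(−0.68729) + e^(−1.7182) = 1.0000 + 0.50294 + 0.17939 = 1.6823.
⟨E⟩ = Σ Eᵢ e^(−Eᵢ/kT) / Z = (0·1.0000 + 2·0.50294 + 5·0.17939) / 1.6823 = 1.13 ε.

1.13 ε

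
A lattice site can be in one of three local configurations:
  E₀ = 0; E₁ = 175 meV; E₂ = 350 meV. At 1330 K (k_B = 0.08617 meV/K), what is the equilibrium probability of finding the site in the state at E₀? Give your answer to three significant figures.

0.791

k_BT = 0.08617 × 1330 K = 114.61 meV.
Eᵢ/kT = 0, 1.5269, 3.0538.
Z = Σ e^(−Eᵢ/kT) = e^(−0) + e^(−1.5269) + e^(−3.0538) = 1.0000 + 0.21721 + 0.047179 = 1.2644.
P₀ = e^(−E₀/kT) / Z = 1.0000/1.2644 = 0.791.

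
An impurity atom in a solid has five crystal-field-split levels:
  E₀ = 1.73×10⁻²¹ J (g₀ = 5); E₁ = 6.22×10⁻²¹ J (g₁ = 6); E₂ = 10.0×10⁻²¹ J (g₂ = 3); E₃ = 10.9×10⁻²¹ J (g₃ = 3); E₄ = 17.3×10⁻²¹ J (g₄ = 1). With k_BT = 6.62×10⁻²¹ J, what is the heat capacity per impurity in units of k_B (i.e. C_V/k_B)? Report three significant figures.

0.279

Eᵢ/kT = 0.26133, 0.93958, 1.5106, 1.6465, 2.6133.
Z = Σ gᵢe^(−Eᵢ/kT) = 5·e^(−0.26133) + 6·e^(−0.93958) + 3·e^(−1.5106) + 3·e^(−1.6465) + 1·e^(−2.6133) = 3.8501 + 2.3448 + 0.66233 + 0.57817 + 0.073292 = 7.5087.
⟨E⟩ = 4.7197, ⟨E²⟩ = 34.507.
C_V/k_B = (⟨E²⟩ − ⟨E⟩²)/(kT)² = (34.507 − 22.276)/43.824 = 0.279.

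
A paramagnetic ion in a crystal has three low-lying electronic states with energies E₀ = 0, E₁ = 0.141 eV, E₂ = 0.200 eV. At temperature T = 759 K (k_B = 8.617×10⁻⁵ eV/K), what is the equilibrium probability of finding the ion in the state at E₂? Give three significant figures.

k_BT = 8.617×10⁻⁵ × 759 K = 0.065403 eV.
Eᵢ/kT = 0, 2.1559, 3.0580.
Z = Σ e^(−Eᵢ/kT) = e^(−0) + e^(−2.1559) + e^(−3.0580) = 1.0000 + 0.11580 + 0.046982 = 1.1628.
P₂ = e^(−E₂/kT) / Z = 0.046982/1.1628 = 0.0404.

0.0404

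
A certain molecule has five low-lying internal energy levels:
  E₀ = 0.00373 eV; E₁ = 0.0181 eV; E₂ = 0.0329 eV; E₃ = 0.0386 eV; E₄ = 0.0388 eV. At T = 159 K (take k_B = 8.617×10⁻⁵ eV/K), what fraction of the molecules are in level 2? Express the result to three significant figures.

0.0732

k_BT = 8.617×10⁻⁵ × 159 K = 0.013701 eV.
Eᵢ/kT = 0.27224, 1.3211, 2.4013, 2.8173, 2.8319.
Z = Σ e^(−Eᵢ/kT) = e^(−0.27224) + e^(−1.3211) + e^(−2.4013) + e^(−2.8173) + e^(−2.8319) = 0.76167 + 0.26684 + 0.090600 + 0.059767 + 0.058901 = 1.2378.
P₂ = e^(−E₂/kT) / Z = 0.090600/1.2378 = 0.0732.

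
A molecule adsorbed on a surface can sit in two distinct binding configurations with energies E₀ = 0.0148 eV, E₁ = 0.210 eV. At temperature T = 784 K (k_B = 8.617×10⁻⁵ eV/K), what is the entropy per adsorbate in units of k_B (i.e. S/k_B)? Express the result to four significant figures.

k_BT = 8.617×10⁻⁵ × 784 K = 0.0675573 eV.
Eᵢ/kT = 0.219073, 3.10847.
Z = Σ e^(−Eᵢ/kT) = e^(−0.219073) + e^(−3.10847) = 0.803263 + 0.0446692 = 0.847932.
⟨E⟩ = Σ EᵢPᵢ = 0.0250832 eV.
S/k_B = ln Z + ⟨E⟩/kT = ln(0.847932) + 0.0250832/0.0675573 = -0.164955 + 0.371288 = 0.2063.

0.2063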